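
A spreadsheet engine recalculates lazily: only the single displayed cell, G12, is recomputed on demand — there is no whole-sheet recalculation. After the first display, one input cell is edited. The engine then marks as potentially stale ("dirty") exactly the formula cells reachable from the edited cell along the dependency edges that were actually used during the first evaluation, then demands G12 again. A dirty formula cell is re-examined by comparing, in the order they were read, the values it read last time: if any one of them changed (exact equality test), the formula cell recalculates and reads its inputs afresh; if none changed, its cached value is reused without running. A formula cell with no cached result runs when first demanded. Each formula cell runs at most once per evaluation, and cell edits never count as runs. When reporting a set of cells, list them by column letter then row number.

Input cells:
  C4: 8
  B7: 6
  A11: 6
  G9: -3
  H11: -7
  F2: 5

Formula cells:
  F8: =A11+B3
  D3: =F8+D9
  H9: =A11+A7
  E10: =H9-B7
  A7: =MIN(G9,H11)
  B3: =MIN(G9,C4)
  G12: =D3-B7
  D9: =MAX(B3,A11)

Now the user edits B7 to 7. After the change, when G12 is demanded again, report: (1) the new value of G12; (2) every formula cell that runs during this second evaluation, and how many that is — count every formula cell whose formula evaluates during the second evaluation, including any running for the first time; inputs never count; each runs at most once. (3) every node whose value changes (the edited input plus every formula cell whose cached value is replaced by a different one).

New value of G12: 2.
Formula cells that run: G12 — 1 in total.
Values that change: B7, G12.

First evaluation (everything demanded from the output):
  B3 = MIN(-3, 8) = -3
  D9 = MAX(-3, 6) = 6
  F8 = 6 + -3 = 3
  D3 = 3 + 6 = 9
  G12 = 9 - 6 = 3

Propagation after the edit:
  G12: runs — B7 6->7; result 2.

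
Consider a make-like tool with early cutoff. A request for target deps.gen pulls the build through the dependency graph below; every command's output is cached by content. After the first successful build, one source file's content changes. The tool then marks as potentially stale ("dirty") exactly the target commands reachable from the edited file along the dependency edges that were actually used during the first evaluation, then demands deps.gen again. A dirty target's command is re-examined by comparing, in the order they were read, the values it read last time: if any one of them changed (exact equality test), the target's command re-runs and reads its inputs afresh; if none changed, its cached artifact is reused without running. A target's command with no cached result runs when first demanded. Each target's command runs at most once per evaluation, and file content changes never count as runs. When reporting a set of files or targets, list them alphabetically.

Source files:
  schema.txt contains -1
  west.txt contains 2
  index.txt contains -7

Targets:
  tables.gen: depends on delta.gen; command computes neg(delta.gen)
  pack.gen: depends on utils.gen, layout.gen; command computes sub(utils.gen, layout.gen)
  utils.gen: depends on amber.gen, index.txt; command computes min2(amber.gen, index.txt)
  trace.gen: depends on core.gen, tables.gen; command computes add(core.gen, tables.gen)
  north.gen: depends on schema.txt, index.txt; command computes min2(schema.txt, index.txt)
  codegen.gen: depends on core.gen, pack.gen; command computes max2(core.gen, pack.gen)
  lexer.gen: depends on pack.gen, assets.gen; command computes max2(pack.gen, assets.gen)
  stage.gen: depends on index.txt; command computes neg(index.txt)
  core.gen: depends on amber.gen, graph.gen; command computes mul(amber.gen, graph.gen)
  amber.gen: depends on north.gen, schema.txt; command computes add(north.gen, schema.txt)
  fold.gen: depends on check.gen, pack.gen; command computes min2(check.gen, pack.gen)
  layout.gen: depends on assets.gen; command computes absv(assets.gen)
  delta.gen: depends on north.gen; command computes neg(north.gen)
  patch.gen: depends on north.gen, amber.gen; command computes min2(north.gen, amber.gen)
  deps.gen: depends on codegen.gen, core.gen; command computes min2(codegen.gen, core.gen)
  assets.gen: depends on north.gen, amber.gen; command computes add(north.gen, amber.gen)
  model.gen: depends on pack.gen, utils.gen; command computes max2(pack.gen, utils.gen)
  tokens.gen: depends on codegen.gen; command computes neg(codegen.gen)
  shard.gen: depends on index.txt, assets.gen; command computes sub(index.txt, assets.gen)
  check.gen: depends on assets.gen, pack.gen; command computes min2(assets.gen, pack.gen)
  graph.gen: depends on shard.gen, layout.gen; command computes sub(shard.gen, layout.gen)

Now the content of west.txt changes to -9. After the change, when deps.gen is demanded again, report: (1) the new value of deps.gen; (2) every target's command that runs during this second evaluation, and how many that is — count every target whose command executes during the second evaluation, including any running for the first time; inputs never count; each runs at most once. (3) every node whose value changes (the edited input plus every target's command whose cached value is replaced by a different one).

Demanding deps.gen again yields 56.
0 target commands run: none.
The nodes whose values change: west.txt.
Note the shortcut — nothing in the graph depends on west.txt at all, so no recomputation happens.

First demand of the output computes:
  north.gen = min2(-1, -7) = -7
  amber.gen = add(-7, -1) = -8
  assets.gen = add(-7, -8) = -15
  layout.gen = absv(-15) = 15
  shard.gen = sub(-7, -15) = 8
  graph.gen = sub(8, 15) = -7
  core.gen = mul(-8, -7) = 56
  utils.gen = min2(-8, -7) = -8
  pack.gen = sub(-8, 15) = -23
  codegen.gen = max2(56, -23) = 56
  deps.gen = min2(56, 56) = 56

After the edit, cleaning proceeds:
  no node depends on west.txt at all; the second demand re-runs nothing.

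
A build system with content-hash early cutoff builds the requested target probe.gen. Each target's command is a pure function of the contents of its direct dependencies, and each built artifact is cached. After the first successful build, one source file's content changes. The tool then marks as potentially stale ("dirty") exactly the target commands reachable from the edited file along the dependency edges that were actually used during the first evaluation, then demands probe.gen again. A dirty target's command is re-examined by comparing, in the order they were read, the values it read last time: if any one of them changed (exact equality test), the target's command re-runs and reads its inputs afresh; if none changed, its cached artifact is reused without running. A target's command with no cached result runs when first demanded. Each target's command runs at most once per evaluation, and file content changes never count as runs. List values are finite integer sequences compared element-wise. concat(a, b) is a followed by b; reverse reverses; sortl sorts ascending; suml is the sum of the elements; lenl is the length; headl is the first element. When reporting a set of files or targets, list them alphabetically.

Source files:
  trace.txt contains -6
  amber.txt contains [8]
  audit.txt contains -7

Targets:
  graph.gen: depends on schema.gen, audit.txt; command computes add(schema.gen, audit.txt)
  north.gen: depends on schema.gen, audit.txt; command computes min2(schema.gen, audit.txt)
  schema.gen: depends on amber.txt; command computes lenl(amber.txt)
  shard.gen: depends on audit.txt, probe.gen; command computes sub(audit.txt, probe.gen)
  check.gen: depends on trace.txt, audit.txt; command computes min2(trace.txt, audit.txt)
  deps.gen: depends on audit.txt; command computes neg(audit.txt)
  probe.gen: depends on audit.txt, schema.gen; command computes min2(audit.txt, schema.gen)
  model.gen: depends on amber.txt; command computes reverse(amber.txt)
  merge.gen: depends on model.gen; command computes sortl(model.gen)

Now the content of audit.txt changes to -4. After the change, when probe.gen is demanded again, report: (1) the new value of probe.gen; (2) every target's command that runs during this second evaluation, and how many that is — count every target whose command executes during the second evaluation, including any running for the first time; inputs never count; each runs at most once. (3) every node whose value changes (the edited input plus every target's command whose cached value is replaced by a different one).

First evaluation (everything demanded from the output):
  schema.gen = lenl([8]) = 1
  probe.gen = min2(-7, 1) = -7

Propagation after the edit:
  probe.gen: runs — audit.txt -7->-4; result -4.

New value of probe.gen: -4.
Target commands that run: probe.gen — 1 in total.
Values that change: audit.txt, probe.gen.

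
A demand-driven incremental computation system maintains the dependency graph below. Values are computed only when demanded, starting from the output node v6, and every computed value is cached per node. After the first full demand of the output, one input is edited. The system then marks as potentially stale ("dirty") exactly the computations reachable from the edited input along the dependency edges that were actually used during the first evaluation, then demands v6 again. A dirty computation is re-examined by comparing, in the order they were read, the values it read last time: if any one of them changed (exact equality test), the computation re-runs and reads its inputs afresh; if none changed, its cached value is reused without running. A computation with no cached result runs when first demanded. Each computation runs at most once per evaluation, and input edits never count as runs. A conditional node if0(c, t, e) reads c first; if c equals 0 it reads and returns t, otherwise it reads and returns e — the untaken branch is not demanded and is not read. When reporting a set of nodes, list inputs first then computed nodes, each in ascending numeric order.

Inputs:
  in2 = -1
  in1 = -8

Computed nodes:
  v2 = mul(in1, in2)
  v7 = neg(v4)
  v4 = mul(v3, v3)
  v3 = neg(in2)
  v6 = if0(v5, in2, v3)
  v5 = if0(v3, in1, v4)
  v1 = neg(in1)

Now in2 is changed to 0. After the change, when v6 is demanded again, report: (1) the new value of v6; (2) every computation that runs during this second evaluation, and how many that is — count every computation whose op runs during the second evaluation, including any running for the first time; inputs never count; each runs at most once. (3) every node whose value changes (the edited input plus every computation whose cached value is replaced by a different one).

New value of v6: 0.
Computations that run: v3, v5, v6 — 3 in total.
Values that change: in2, v3, v5, v6.
Key observation: a condition flipped, so demand moved to the other branch — v4 is never re-examined.

First evaluation (everything demanded from the output):
  v3 = neg(-1) = 1
  v4 = mul(1, 1) = 1
  v5 = if0(v3=1 -> else branch v4) = 1
  v6 = if0(v5=1 -> else branch v3) = 1

Propagation after the edit:
  v3: runs — in2 -1->0; result 0.
  v4: marked dirty but never re-examined — demand shifted away from it.
  v5: runs — v3 1->0; result -8.
  v6: runs — v5 1->-8; v3 1->0; result 0.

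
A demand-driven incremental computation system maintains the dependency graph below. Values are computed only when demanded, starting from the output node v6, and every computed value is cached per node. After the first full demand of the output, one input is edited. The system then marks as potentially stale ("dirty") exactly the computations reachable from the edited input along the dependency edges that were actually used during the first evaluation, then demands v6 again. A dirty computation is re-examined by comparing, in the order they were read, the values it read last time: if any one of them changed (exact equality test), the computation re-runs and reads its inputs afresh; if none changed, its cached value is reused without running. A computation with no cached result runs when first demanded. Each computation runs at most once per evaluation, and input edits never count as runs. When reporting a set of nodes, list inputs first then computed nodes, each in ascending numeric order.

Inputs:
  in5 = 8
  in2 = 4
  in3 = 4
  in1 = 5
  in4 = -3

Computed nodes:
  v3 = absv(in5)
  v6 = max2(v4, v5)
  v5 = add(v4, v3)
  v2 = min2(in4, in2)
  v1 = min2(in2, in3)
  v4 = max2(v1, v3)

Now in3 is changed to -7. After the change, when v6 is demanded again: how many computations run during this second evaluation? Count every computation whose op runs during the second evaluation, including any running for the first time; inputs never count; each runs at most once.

Computations that run: v1, v4 — 2 in total.
Key observation: the change is absorbed at v4 — it re-runs but produces the same value, and the output's value is unchanged.

First evaluation (everything demanded from the output):
  v1 = min2(4, 4) = 4
  v3 = absv(8) = 8
  v4 = max2(4, 8) = 8
  v5 = add(8, 8) = 16
  v6 = max2(8, 16) = 16

Propagation after the edit:
  v1: runs — in3 4->-7; result -7.
  v4: runs — v1 4->-7; result 8 (same value as before).
  v5: checked — values it read are unchanged (v4 unchanged, v3 unchanged); reused cached 16 without running.
  v6: checked — values it read are unchanged (v4 unchanged, v5 unchanged); reused cached 16 without running.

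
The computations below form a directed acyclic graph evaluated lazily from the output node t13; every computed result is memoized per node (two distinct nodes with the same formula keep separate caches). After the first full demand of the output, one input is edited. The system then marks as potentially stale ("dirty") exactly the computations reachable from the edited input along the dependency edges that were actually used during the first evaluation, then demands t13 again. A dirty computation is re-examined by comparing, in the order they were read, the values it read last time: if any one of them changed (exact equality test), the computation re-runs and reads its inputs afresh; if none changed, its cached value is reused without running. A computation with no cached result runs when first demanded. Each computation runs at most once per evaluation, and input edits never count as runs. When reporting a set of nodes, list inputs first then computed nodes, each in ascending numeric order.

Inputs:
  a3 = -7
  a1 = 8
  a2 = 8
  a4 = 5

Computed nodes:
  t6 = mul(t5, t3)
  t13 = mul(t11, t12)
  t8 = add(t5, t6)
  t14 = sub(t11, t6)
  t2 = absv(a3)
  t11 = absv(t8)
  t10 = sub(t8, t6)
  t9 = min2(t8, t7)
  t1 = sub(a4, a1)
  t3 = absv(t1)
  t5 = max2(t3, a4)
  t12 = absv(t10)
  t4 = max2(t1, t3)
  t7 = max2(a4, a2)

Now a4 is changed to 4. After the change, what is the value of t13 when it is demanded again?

Demanding t13 again yields 80.
Note where the cutoff bites: t11 is checked, finds nothing changed, and keeps its cache.

First demand of the output computes:
  t1 = sub(5, 8) = -3
  t3 = absv(-3) = 3
  t5 = max2(3, 5) = 5
  t6 = mul(5, 3) = 15
  t8 = add(5, 15) = 20
  t10 = sub(20, 15) = 5
  t11 = absv(20) = 20
  t12 = absv(5) = 5
  t13 = mul(20, 5) = 100

After the edit, cleaning proceeds:
  t1: a read changed (a4 5->4) — executes, giving -4.
  t3: a read changed (t1 -3->-4) — executes, giving 4.
  t5: a read changed (t3 3->4; a4 5->4) — executes, giving 4.
  t6: a read changed (t5 5->4; t3 3->4) — executes, giving 16.
  t8: a read changed (t5 5->4; t6 15->16) — executes, giving 20 — identical to its old value.
  t10: a read changed (t6 15->16) — executes, giving 4.
  t11: dirty, but its reads are unchanged (t8 unchanged); cached 20 stands.
  t12: a read changed (t10 5->4) — executes, giving 4.
  t13: a read changed (t12 5->4) — executes, giving 80.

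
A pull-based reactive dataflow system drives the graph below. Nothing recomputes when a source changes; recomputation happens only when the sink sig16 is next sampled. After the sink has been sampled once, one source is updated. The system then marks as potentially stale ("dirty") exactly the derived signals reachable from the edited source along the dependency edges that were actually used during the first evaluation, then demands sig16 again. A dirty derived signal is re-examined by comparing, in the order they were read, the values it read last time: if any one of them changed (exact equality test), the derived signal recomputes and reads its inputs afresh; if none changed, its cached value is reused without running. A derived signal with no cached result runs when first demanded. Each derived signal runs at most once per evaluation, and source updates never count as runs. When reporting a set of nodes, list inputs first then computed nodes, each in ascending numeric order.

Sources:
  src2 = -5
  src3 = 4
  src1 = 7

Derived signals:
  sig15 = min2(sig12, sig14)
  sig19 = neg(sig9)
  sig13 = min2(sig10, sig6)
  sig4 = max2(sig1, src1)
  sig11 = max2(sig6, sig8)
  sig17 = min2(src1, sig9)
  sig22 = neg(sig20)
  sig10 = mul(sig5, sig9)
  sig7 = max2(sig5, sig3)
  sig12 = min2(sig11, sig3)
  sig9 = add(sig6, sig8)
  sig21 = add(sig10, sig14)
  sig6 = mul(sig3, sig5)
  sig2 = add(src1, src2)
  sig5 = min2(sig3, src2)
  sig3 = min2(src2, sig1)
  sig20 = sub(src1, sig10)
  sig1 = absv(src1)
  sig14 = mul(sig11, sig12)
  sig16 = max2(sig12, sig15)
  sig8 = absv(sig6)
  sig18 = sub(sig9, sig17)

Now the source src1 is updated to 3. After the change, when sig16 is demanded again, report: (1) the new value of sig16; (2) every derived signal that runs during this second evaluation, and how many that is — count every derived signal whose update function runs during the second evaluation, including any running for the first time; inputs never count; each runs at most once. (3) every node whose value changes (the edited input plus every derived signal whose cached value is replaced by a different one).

First evaluation (everything demanded from the output):
  sig1 = absv(7) = 7
  sig3 = min2(-5, 7) = -5
  sig5 = min2(-5, -5) = -5
  sig6 = mul(-5, -5) = 25
  sig8 = absv(25) = 25
  sig11 = max2(25, 25) = 25
  sig12 = min2(25, -5) = -5
  sig14 = mul(25, -5) = -125
  sig15 = min2(-5, -125) = -125
  sig16 = max2(-5, -125) = -5

Propagation after the edit:
  sig1: runs — src1 7->3; result 3.
  sig3: runs — sig1 7->3; result -5 (same value as before).
  sig5: checked — values it read are unchanged (sig3 unchanged, src2 unchanged); reused cached -5 without running.
  sig6: checked — values it read are unchanged (sig3 unchanged, sig5 unchanged); reused cached 25 without running.
  sig8: checked — values it read are unchanged (sig6 unchanged); reused cached 25 without running.
  sig11: checked — values it read are unchanged (sig6 unchanged, sig8 unchanged); reused cached 25 without running.
  sig12: checked — values it read are unchanged (sig11 unchanged, sig3 unchanged); reused cached -5 without running.
  sig14: checked — values it read are unchanged (sig11 unchanged, sig12 unchanged); reused cached -125 without running.
  sig15: checked — values it read are unchanged (sig12 unchanged, sig14 unchanged); reused cached -125 without running.
  sig16: checked — values it read are unchanged (sig12 unchanged, sig15 unchanged); reused cached -5 without running.

Key observation: the change is absorbed at sig3 — it re-runs but produces the same value, and the output's value is unchanged.

New value of sig16: -5.
Derived signals that run: sig1, sig3 — 2 in total.
Values that change: src1, sig1.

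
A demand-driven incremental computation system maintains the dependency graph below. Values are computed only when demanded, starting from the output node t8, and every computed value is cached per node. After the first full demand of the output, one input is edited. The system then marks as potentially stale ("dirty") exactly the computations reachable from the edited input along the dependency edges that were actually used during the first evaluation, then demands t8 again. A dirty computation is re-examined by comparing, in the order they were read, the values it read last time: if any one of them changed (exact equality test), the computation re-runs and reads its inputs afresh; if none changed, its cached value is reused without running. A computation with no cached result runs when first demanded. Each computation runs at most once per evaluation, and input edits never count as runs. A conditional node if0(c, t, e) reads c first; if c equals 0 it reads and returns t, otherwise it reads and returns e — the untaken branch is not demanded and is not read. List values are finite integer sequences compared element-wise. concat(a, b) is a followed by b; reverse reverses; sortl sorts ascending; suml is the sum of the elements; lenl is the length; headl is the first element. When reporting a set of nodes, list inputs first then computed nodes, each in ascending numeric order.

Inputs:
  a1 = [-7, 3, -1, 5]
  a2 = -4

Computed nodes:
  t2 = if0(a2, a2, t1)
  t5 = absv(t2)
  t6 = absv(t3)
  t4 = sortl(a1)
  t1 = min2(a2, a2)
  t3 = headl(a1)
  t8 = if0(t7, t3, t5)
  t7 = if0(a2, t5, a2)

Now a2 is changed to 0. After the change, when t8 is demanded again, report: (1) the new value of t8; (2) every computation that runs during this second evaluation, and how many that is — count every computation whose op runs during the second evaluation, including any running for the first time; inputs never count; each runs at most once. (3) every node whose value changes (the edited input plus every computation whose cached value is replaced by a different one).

New value of t8: -7.
Computations that run: t2, t3, t5, t7, t8 — 5 in total.
Values that change: a2, t2, t5, t7, t8.
Key observation: a condition flipped, so demand moved to the other branch — t1 is never re-examined.

First evaluation (everything demanded from the output):
  t1 = min2(-4, -4) = -4
  t2 = if0(a2=-4 -> else branch t1) = -4
  t5 = absv(-4) = 4
  t7 = if0(a2=-4 -> else branch a2) = -4
  t8 = if0(t7=-4 -> else branch t5) = 4

Propagation after the edit:
  t1: marked dirty but never re-examined — demand shifted away from it.
  t2: runs — a2 -4->0; result 0.
  t3: demanded for the first time — runs, produces -7.
  t5: runs — t2 -4->0; result 0.
  t7: runs — a2 -4->0; a2 -4->0; result 0.
  t8: runs — t7 -4->0; t5 4->0; result -7.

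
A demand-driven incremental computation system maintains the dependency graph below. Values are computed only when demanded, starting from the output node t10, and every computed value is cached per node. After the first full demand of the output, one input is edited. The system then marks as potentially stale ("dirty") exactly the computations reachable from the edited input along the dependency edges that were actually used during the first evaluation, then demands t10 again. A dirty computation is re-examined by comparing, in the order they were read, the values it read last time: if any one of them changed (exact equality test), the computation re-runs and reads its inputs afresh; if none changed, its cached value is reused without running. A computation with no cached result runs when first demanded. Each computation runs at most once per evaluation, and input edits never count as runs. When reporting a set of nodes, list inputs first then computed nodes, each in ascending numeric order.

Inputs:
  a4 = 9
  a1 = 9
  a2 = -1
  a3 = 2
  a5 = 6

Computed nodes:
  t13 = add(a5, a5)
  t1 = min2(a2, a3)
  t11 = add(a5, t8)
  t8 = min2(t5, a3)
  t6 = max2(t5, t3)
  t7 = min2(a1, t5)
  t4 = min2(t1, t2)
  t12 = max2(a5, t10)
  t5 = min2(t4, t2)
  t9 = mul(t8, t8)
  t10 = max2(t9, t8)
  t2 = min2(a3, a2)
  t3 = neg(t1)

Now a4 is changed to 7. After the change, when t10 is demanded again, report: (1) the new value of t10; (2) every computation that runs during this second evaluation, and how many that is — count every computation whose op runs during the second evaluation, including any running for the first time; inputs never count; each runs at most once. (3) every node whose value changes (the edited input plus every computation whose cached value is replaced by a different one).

New value of t10: 1.
Computations that run: none — 0 in total.
Values that change: a4.
Key observation: a4 is never demanded by the output, so the edit triggers no recomputation at all.

First evaluation (everything demanded from the output):
  t1 = min2(-1, 2) = -1
  t2 = min2(2, -1) = -1
  t4 = min2(-1, -1) = -1
  t5 = min2(-1, -1) = -1
  t8 = min2(-1, 2) = -1
  t9 = mul(-1, -1) = 1
  t10 = max2(1, -1) = 1

Propagation after the edit:
  a4 feeds no computation that the output demands — nothing is marked dirty and nothing runs.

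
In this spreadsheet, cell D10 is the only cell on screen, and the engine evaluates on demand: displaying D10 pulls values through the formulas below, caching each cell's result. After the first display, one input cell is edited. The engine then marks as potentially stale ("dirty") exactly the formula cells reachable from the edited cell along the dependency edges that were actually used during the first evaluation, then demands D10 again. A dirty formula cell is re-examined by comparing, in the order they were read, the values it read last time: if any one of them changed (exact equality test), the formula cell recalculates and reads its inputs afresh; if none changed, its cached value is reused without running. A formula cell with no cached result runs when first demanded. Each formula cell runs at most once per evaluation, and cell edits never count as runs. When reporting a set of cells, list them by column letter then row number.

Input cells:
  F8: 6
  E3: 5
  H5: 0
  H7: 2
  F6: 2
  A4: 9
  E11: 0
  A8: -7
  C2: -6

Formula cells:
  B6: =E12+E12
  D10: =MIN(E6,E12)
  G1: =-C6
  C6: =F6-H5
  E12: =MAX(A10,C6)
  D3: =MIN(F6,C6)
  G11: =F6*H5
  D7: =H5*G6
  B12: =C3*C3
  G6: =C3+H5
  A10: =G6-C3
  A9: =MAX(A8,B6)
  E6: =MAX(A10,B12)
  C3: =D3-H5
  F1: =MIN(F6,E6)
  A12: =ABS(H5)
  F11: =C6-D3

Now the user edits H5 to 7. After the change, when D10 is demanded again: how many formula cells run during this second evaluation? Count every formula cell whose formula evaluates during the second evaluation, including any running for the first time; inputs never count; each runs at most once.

Run set: A10, B12, C3, C6, D3, D10, E6, E12, G6 (9 run).

Initial pass — values computed on the first demand:
  C6 = 2 - 0 = 2
  D3 = MIN(2, 2) = 2
  C3 = 2 - 0 = 2
  B12 = 2 * 2 = 4
  G6 = 2 + 0 = 2
  A10 = 2 - 2 = 0
  E6 = MAX(0, 4) = 4
  E12 = MAX(0, 2) = 2
  D10 = MIN(4, 2) = 2

Second demand — change propagation:
  C6: re-runs because H5 0->7; new result -5.
  D3: re-runs because C6 2->-5; new result -5.
  C3: re-runs because D3 2->-5; H5 0->7; new result -12.
  B12: re-runs because C3 2->-12; C3 2->-12; new result 144.
  G6: re-runs because C3 2->-12; H5 0->7; new result -5.
  A10: re-runs because G6 2->-5; C3 2->-12; new result 7.
  E6: re-runs because A10 0->7; B12 4->144; new result 144.
  E12: re-runs because A10 0->7; C6 2->-5; new result 7.
  D10: re-runs because E6 4->144; E12 2->7; new result 7.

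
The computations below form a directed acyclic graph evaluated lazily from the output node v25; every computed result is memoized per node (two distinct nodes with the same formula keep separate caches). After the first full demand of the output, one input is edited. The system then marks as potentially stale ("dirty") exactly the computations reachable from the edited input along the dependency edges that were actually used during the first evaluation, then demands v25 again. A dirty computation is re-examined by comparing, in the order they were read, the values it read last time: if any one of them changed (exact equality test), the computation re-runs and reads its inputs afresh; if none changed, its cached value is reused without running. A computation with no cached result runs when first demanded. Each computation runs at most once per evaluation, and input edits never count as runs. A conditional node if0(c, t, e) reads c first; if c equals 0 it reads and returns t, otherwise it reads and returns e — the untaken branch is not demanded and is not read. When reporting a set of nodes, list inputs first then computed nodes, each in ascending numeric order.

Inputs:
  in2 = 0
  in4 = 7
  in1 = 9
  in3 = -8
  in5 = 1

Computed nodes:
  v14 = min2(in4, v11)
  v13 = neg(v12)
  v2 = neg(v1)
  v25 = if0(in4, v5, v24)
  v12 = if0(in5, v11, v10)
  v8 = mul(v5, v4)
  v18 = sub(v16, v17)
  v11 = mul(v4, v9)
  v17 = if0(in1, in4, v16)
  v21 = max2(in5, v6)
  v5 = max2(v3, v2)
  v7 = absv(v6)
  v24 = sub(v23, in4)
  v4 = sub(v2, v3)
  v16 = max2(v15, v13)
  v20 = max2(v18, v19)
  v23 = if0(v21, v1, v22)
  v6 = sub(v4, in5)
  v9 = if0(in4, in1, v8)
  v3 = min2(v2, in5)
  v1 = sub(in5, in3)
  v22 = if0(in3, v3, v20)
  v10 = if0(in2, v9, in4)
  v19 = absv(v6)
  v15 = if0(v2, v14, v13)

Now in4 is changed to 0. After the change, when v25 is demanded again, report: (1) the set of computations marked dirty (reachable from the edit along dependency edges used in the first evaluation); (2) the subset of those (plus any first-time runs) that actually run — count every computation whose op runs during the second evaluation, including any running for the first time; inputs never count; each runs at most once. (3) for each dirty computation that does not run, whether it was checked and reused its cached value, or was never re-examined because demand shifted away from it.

First demand of the output computes:
  v1 = sub(1, -8) = 9
  v2 = neg(9) = -9
  v3 = min2(-9, 1) = -9
  v4 = sub(-9, -9) = 0
  v5 = max2(-9, -9) = -9
  v6 = sub(0, 1) = -1
  v8 = mul(-9, 0) = 0
  v9 = if0(in4=7 -> else branch v8) = 0
  v10 = if0(in2=0 -> then branch v9) = 0
  v12 = if0(in5=1 -> else branch v10) = 0
  v13 = neg(0) = 0
  v15 = if0(v2=-9 -> else branch v13) = 0
  v16 = max2(0, 0) = 0
  v17 = if0(in1=9 -> else branch v16) = 0
  v18 = sub(0, 0) = 0
  v19 = absv(-1) = 1
  v20 = max2(0, 1) = 1
  v21 = max2(1, -1) = 1
  v22 = if0(in3=-8 -> else branch v20) = 1
  v23 = if0(v21=1 -> else branch v22) = 1
  v24 = sub(1, 7) = -6
  v25 = if0(in4=7 -> else branch v24) = -6

After the edit, cleaning proceeds:
  v9: stays stale; no demand reaches it after the flip.
  v10: stays stale; no demand reaches it after the flip.
  v12: stays stale; no demand reaches it after the flip.
  v13: stays stale; no demand reaches it after the flip.
  v15: stays stale; no demand reaches it after the flip.
  v16: stays stale; no demand reaches it after the flip.
  v17: stays stale; no demand reaches it after the flip.
  v18: stays stale; no demand reaches it after the flip.
  v20: stays stale; no demand reaches it after the flip.
  v22: stays stale; no demand reaches it after the flip.
  v23: stays stale; no demand reaches it after the flip.
  v24: stays stale; no demand reaches it after the flip.
  v25: a read changed (in4 7->0) — executes, giving -9.

Note the branch switch — demand abandons v9, v10, v12, v13, v15, v16, v17, v18, v20, v22, v23, v24, which are never re-examined.

The edit dirties: v9, v10, v12, v13, v15, v16, v17, v18, v20, v22, v23, v24, v25.
1 computations run: v25.
Unvisited dirty nodes (no longer demanded): v9, v10, v12, v13, v15, v16, v17, v18, v20, v22, v23, v24.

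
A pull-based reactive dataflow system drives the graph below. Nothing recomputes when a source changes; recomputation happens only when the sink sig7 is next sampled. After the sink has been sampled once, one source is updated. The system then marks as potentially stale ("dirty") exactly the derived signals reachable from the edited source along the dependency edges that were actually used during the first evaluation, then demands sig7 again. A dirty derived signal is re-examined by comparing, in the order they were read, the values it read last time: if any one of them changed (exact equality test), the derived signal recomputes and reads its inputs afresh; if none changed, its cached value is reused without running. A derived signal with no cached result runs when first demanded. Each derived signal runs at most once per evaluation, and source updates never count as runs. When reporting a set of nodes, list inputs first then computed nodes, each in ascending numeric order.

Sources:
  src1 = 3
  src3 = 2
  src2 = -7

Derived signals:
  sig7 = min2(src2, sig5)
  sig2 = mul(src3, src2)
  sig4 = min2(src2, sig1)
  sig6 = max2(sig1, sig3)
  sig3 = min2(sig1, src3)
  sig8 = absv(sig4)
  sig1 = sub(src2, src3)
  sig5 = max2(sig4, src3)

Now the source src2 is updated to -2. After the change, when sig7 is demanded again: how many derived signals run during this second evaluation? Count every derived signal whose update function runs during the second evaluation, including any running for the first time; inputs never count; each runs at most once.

Derived signals that run: sig1, sig4, sig5, sig7 — 4 in total.

First evaluation (everything demanded from the output):
  sig1 = sub(-7, 2) = -9
  sig4 = min2(-7, -9) = -9
  sig5 = max2(-9, 2) = 2
  sig7 = min2(-7, 2) = -7

Propagation after the edit:
  sig1: runs — src2 -7->-2; result -4.
  sig4: runs — src2 -7->-2; sig1 -9->-4; result -4.
  sig5: runs — sig4 -9->-4; result 2 (same value as before).
  sig7: runs — src2 -7->-2; result -2.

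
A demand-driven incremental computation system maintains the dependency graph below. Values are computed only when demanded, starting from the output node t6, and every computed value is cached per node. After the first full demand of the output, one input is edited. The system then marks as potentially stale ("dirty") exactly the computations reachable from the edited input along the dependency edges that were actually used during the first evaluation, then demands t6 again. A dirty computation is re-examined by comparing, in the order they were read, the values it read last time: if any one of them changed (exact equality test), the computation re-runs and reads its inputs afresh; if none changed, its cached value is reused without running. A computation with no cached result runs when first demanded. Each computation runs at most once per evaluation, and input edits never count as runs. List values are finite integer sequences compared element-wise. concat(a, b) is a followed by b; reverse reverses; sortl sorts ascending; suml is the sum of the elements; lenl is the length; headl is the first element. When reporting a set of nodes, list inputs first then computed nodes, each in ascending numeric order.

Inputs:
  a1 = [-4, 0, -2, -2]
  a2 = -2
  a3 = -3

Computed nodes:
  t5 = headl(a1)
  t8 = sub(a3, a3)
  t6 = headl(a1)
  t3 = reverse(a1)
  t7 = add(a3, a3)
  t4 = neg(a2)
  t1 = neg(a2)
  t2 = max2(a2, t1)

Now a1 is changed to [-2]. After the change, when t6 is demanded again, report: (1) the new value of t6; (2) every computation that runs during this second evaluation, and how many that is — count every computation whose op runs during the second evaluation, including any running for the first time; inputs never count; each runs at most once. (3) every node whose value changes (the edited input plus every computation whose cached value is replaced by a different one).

First evaluation (everything demanded from the output):
  t6 = headl([-4, 0, -2, -2]) = -4

Propagation after the edit:
  t6: runs — a1 [-4, 0, -2, -2]->[-2]; result -2.

New value of t6: -2.
Computations that run: t6 — 1 in total.
Values that change: a1, t6.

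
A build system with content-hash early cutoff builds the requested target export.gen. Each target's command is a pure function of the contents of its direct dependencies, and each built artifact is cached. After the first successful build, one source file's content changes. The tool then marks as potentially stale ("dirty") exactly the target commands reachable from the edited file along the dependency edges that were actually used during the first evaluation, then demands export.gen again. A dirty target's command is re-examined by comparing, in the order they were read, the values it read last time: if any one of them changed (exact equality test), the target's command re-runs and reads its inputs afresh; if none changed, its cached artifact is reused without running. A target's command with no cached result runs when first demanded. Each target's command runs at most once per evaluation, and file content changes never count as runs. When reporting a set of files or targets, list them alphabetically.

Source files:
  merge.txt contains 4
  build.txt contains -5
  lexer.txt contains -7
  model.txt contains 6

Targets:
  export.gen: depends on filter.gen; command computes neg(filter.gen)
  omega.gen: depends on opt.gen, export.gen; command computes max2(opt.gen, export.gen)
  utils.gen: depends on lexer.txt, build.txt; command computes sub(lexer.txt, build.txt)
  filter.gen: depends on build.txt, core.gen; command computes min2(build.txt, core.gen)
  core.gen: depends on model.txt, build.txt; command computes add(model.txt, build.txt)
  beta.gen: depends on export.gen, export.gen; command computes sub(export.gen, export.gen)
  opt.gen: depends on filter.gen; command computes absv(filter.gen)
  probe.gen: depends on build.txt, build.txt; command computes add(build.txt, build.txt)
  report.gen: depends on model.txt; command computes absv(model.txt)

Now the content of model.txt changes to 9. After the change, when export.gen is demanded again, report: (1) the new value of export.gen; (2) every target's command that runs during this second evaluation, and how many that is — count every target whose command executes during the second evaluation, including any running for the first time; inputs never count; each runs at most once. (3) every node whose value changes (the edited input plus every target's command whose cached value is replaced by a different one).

New value of export.gen: 5.
Target commands that run: core.gen, filter.gen — 2 in total.
Values that change: core.gen, model.txt.
Key observation: the change is absorbed at filter.gen — it re-runs but produces the same value, and the output's value is unchanged.

First evaluation (everything demanded from the output):
  core.gen = add(6, -5) = 1
  filter.gen = min2(-5, 1) = -5
  export.gen = neg(-5) = 5

Propagation after the edit:
  core.gen: runs — model.txt 6->9; result 4.
  filter.gen: runs — core.gen 1->4; result -5 (same value as before).
  export.gen: checked — values it read are unchanged (filter.gen unchanged); reused cached 5 without running.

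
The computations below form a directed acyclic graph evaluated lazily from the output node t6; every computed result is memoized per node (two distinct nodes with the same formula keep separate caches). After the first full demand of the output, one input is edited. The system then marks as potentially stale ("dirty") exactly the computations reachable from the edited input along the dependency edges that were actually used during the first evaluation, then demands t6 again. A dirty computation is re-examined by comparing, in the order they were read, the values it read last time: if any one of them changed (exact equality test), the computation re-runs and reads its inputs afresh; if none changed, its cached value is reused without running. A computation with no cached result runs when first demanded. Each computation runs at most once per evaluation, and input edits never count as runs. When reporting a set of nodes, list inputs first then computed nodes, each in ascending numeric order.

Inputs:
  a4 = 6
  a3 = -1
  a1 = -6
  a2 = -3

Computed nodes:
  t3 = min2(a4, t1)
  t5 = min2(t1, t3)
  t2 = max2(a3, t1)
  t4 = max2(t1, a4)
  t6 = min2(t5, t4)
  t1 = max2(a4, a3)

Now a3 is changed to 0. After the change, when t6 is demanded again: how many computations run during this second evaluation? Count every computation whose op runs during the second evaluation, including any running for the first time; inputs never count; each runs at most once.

First demand of the output computes:
  t1 = max2(6, -1) = 6
  t3 = min2(6, 6) = 6
  t4 = max2(6, 6) = 6
  t5 = min2(6, 6) = 6
  t6 = min2(6, 6) = 6

After the edit, cleaning proceeds:
  t1: a read changed (a3 -1->0) — executes, giving 6 — identical to its old value.
  t3: dirty, but its reads are unchanged (a4 unchanged, t1 unchanged); cached 6 stands.
  t4: dirty, but its reads are unchanged (t1 unchanged, a4 unchanged); cached 6 stands.
  t5: dirty, but its reads are unchanged (t1 unchanged, t3 unchanged); cached 6 stands.
  t6: dirty, but its reads are unchanged (t5 unchanged, t4 unchanged); cached 6 stands.

Note the absorption at t1: it re-runs yet its value is the same, leaving the output's value untouched.

1 computations run: t1.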